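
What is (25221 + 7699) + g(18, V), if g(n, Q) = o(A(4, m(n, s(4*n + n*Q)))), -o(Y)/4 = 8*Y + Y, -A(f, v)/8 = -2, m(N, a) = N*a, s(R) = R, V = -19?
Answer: 32344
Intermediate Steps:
A(f, v) = 16 (A(f, v) = -8*(-2) = 16)
o(Y) = -36*Y (o(Y) = -4*(8*Y + Y) = -36*Y)
g(n, Q) = -576 (g(n, Q) = -36*16 = -576)
(25221 + 7699) + g(18, V) = (25221 + 7699) - 576 = 32920 - 576 = 32344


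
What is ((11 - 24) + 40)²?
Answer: 729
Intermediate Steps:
((11 - 24) + 40)² = (-13 + 40)² = 27² = 729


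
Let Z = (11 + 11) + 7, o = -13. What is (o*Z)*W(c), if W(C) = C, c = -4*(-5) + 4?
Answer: -9048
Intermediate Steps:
c = 24 (c = 20 + 4 = 24)
Z = 29 (Z = 22 + 7 = 29)
(o*Z)*W(c) = -13*29*24 = -377*24 = -9048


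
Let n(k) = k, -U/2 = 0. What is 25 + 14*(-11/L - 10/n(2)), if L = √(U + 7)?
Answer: -45 - 22*√7 ≈ -103.21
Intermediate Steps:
U = 0 (U = -2*0 = 0)
L = √7 (L = √(0 + 7) = √7 ≈ 2.6458)
25 + 14*(-11/L - 10/n(2)) = 25 + 14*(-11*√7/7 - 10/2) = 25 + 14*(-11*√7/7 - 10*½) = 25 + 14*(-11*√7/7 - 5) = 25 + 14*(-5 - 11*√7/7) = 25 + (-70 - 22*√7) = -45 - 22*√7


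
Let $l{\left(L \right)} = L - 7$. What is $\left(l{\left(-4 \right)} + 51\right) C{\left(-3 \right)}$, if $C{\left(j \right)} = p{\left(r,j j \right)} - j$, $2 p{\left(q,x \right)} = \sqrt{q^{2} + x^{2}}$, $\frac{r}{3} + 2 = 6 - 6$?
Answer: $120 + 60 \sqrt{13} \approx 336.33$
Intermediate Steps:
$r = -6$ ($r = -6 + 3 \left(6 - 6\right) = -6 + 3 \cdot 0 = -6 + 0 = -6$)
$p{\left(q,x \right)} = \frac{\sqrt{q^{2} + x^{2}}}{2}$
$l{\left(L \right)} = -7 + L$
$C{\left(j \right)} = \frac{\sqrt{36 + j^{4}}}{2} - j$ ($C{\left(j \right)} = \frac{\sqrt{\left(-6\right)^{2} + \left(j j\right)^{2}}}{2} - j = \frac{\sqrt{36 + \left(j^{2}\right)^{2}}}{2} - j = \frac{\sqrt{36 + j^{4}}}{2} - j$)
$\left(l{\left(-4 \right)} + 51\right) C{\left(-3 \right)} = \left(\left(-7 - 4\right) + 51\right) \left(\frac{\sqrt{36 + \left(-3\right)^{4}}}{2} - -3\right) = \left(-11 + 51\right) \left(\frac{\sqrt{36 + 81}}{2} + 3\right) = 40 \left(\frac{\sqrt{117}}{2} + 3\right) = 40 \left(\frac{3 \sqrt{13}}{2} + 3\right) = 40 \left(3 + \frac{3 \sqrt{13}}{2}\right) = 120 + 60 \sqrt{13}$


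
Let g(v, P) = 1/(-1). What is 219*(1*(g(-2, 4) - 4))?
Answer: -1095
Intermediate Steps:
g(v, P) = -1
219*(1*(g(-2, 4) - 4)) = 219*(1*(-1 - 4)) = 219*(1*(-5)) = 219*(-5) = -1095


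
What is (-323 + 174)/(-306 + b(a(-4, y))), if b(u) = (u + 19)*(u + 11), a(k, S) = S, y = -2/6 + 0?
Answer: 1341/962 ≈ 1.3940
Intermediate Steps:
y = -1/3 (y = -2*1/6 + 0 = -1/3 + 0 = -1/3 ≈ -0.33333)
b(u) = (11 + u)*(19 + u) (b(u) = (19 + u)*(11 + u) = (11 + u)*(19 + u))
(-323 + 174)/(-306 + b(a(-4, y))) = (-323 + 174)/(-306 + (209 + (-1/3)**2 + 30*(-1/3))) = -149/(-306 + (209 + 1/9 - 10)) = -149/(-306 + 1792/9) = -149/(-962/9) = -149*(-9/962) = 1341/962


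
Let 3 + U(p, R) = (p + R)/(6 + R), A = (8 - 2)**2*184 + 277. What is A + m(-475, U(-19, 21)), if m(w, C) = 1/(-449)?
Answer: 3098548/449 ≈ 6901.0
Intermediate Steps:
A = 6901 (A = 6**2*184 + 277 = 36*184 + 277 = 6624 + 277 = 6901)
U(p, R) = -3 + (R + p)/(6 + R) (U(p, R) = -3 + (p + R)/(6 + R) = -3 + (R + p)/(6 + R))
m(w, C) = -1/449
A + m(-475, U(-19, 21)) = 6901 - 1/449 = 3098548/449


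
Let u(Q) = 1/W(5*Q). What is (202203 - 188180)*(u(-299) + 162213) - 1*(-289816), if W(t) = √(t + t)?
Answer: 2275002715 - 14023*I*√2990/2990 ≈ 2.275e+9 - 256.45*I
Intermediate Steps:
W(t) = √2*√t (W(t) = √(2*t) = √2*√t)
u(Q) = √10/(10*√Q) (u(Q) = 1/(√2*√(5*Q)) = 1/(√2*(√5*√Q)) = 1/(√10*√Q) = √10/(10*√Q))
(202203 - 188180)*(u(-299) + 162213) - 1*(-289816) = (202203 - 188180)*(√10/(10*√(-299)) + 162213) - 1*(-289816) = 14023*(√10*(-I*√299/299)/10 + 162213) + 289816 = 14023*(-I*√2990/2990 + 162213) + 289816 = 14023*(162213 - I*√2990/2990) + 289816 = (2274712899 - 14023*I*√2990/2990) + 289816 = 2275002715 - 14023*I*√2990/2990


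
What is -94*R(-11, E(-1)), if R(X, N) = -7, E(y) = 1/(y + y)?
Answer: 658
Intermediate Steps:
E(y) = 1/(2*y)
-94*R(-11, E(-1)) = -94*(-7) = 658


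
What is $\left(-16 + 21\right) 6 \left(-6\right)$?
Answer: $-180$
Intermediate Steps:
$\left(-16 + 21\right) 6 \left(-6\right) = 5 \cdot 6 \left(-6\right) = 30 \left(-6\right) = -180$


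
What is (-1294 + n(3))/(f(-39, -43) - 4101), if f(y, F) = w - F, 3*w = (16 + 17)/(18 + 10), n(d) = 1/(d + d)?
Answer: 108682/340839 ≈ 0.31887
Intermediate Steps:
n(d) = 1/(2*d)
w = 11/28 (w = ((16 + 17)/(18 + 10))/3 = (33/28)/3 = (33*(1/28))/3 = (1/3)*(33/28) = 11/28 ≈ 0.39286)
f(y, F) = 11/28 - F
(-1294 + n(3))/(f(-39, -43) - 4101) = (-1294 + (1/2)/3)/((11/28 - 1*(-43)) - 4101) = (-1294 + (1/2)*(1/3))/((11/28 + 43) - 4101) = (-1294 + 1/6)/(1215/28 - 4101) = -7763/(6*(-113613/28)) = -7763/6*(-28/113613) = 108682/340839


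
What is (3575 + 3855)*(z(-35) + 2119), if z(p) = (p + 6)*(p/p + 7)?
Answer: 14020410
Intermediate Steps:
z(p) = 48 + 8*p (z(p) = (6 + p)*(1 + 7) = (6 + p)*8 = 48 + 8*p)
(3575 + 3855)*(z(-35) + 2119) = (3575 + 3855)*((48 + 8*(-35)) + 2119) = 7430*((48 - 280) + 2119) = 7430*(-232 + 2119) = 7430*1887 = 14020410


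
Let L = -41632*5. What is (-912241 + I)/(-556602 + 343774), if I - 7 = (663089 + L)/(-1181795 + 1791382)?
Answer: 79440790347/18533883148 ≈ 4.2862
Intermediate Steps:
L = -208160
I = 4722038/609587 (I = 7 + (663089 - 208160)/(-1181795 + 1791382) = 7 + 454929/609587 = 4722038/609587 ≈ 7.7463)
(-912241 + I)/(-556602 + 343774) = (-912241 + 4722038/609587)/(-556602 + 343774) = -556085532429/609587/(-212828) = -556085532429/609587*(-1/212828) = 79440790347/18533883148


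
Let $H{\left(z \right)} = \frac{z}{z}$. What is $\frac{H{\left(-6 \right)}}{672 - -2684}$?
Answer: $\frac{1}{3356} \approx 0.00029797$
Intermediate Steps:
$H{\left(z \right)} = 1$
$\frac{H{\left(-6 \right)}}{672 - -2684} = 1 \frac{1}{672 - -2684} = 1 \frac{1}{672 + 2684} = 1 \cdot \frac{1}{3356} = \frac{1}{3356}$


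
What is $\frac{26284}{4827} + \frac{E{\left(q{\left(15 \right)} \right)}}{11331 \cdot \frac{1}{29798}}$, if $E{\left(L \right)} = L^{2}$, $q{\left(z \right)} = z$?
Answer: $\frac{3628965206}{6077193} \approx 597.14$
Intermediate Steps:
$\frac{26284}{4827} + \frac{E{\left(q{\left(15 \right)} \right)}}{11331 \cdot \frac{1}{29798}} = \frac{26284}{4827} + \frac{15^{2}}{11331 \cdot \frac{1}{29798}} = 26284 \cdot \frac{1}{4827} + \frac{225}{11331 \cdot \frac{1}{29798}} = \frac{26284}{4827} + \frac{225}{\frac{11331}{29798}} = \frac{26284}{4827} + 225 \cdot \frac{29798}{11331} = \frac{26284}{4827} + \frac{744950}{1259} = \frac{3628965206}{6077193}$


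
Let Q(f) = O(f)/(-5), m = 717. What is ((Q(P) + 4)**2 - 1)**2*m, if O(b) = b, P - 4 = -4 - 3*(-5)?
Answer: 0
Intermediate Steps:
P = 15 (P = 4 + (-4 - 3*(-5)) = 4 + (-4 + 15) = 4 + 11 = 15)
Q(f) = -f/5 (Q(f) = f/(-5) = f*(-1/5) = -f/5)
((Q(P) + 4)**2 - 1)**2*m = ((-1/5*15 + 4)**2 - 1)**2*717 = ((-3 + 4)**2 - 1)**2*717 = (1**2 - 1)**2*717 = (1 - 1)**2*717 = 0**2*717 = 0*717 = 0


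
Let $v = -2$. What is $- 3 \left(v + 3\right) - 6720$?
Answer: $-6723$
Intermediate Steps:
$- 3 \left(v + 3\right) - 6720 = - 3 \left(-2 + 3\right) - 6720 = \left(-3\right) 1 - 6720 = -3 - 6720 = -6723$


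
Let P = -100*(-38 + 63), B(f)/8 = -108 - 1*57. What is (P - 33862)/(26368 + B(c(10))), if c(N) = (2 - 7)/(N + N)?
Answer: -18181/12524 ≈ -1.4517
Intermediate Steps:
c(N) = -5/(2*N) (c(N) = -5*1/(2*N) = -5/(2*N))
B(f) = -1320 (B(f) = 8*(-108 - 1*57) = 8*(-108 - 57) = 8*(-165) = -1320)
P = -2500 (P = -100*25 = -2500)
(P - 33862)/(26368 + B(c(10))) = (-2500 - 33862)/(26368 - 1320) = -36362/25048 = -36362*1/25048 = -18181/12524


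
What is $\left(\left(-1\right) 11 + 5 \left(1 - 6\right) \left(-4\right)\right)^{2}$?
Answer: $7921$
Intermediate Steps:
$\left(\left(-1\right) 11 + 5 \left(1 - 6\right) \left(-4\right)\right)^{2} = \left(-11 + 5 \left(1 - 6\right) \left(-4\right)\right)^{2} = \left(-11 + 5 \left(-5\right) \left(-4\right)\right)^{2} = \left(-11 - -100\right)^{2} = \left(-11 + 100\right)^{2} = 89^{2} = 7921$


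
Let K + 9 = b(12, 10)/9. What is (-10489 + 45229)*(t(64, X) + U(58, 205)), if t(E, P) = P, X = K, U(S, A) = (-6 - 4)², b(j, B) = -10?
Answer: 3122740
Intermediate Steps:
U(S, A) = 100 (U(S, A) = (-10)² = 100)
K = -91/9 (K = -9 - 10/9 = -91/9 ≈ -10.111)
X = -91/9 ≈ -10.111
(-10489 + 45229)*(t(64, X) + U(58, 205)) = (-10489 + 45229)*(-91/9 + 100) = 34740*(809/9) = 3122740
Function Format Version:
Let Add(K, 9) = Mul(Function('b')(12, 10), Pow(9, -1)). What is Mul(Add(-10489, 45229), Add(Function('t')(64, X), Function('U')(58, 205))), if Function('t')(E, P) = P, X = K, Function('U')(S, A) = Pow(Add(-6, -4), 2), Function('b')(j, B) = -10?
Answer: 3122740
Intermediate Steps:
Function('U')(S, A) = 100 (Function('U')(S, A) = Pow(-10, 2) = 100)
K = Rational(-91, 9) (K = Add(-9, Mul(-10, Pow(9, -1))) = Add(-9, Mul(-10, Rational(1, 9))) = Add(-9, Rational(-10, 9)) = Rational(-91, 9) ≈ -10.111)
X = Rational(-91, 9) ≈ -10.111
Mul(Add(-10489, 45229), Add(Function('t')(64, X), Function('U')(58, 205))) = Mul(Add(-10489, 45229), Add(Rational(-91, 9), 100)) = Mul(34740, Rational(809, 9)) = 3122740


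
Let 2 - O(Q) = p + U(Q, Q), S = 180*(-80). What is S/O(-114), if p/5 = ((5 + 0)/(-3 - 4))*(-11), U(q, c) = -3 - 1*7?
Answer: 100800/191 ≈ 527.75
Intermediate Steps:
U(q, c) = -10 (U(q, c) = -3 - 7 = -10)
S = -14400
p = 275/7 (p = 5*(((5 + 0)/(-3 - 4))*(-11)) = 5*((5/(-7))*(-11)) = 5*((5*(-1/7))*(-11)) = 5*(-5/7*(-11)) = 5*(55/7) = 275/7 ≈ 39.286)
O(Q) = -191/7 (O(Q) = 2 - (275/7 - 10) = 2 - 1*205/7 = 2 - 205/7 = -191/7)
S/O(-114) = -14400/(-191/7) = -14400*(-7/191) = 100800/191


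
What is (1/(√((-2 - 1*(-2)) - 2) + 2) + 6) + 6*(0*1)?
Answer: 19/3 - I*√2/6 ≈ 6.3333 - 0.2357*I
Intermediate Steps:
(1/(√((-2 - 1*(-2)) - 2) + 2) + 6) + 6*(0*1) = (1/(√((-2 + 2) - 2) + 2) + 6) + 6*0 = (1/(√(0 - 2) + 2) + 6) + 0 = (1/(√(-2) + 2) + 6) + 0 = (1/(I*√2 + 2) + 6) + 0 = (1/(2 + I*√2) + 6) + 0 = (6 + 1/(2 + I*√2)) + 0 = 6 + 1/(2 + I*√2)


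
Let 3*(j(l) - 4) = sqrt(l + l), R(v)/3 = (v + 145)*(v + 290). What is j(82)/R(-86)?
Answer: 1/9027 + sqrt(41)/54162 ≈ 0.00022900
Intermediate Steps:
R(v) = 3*(145 + v)*(290 + v) (R(v) = 3*((v + 145)*(v + 290)) = 3*((145 + v)*(290 + v)) = 3*(145 + v)*(290 + v))
j(l) = 4 + sqrt(2)*sqrt(l)/3 (j(l) = 4 + sqrt(l + l)/3 = 4 + sqrt(2*l)/3 = 4 + (sqrt(2)*sqrt(l))/3 = 4 + sqrt(2)*sqrt(l)/3)
j(82)/R(-86) = (4 + sqrt(2)*sqrt(82)/3)/(126150 + 3*(-86)**2 + 1305*(-86)) = (4 + 2*sqrt(41)/3)/(126150 + 3*7396 - 112230) = (4 + 2*sqrt(41)/3)/(126150 + 22188 - 112230) = (4 + 2*sqrt(41)/3)/36108 = (4 + 2*sqrt(41)/3)*(1/36108) = 1/9027 + sqrt(41)/54162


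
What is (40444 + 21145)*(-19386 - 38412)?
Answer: -3559721022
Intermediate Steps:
(40444 + 21145)*(-19386 - 38412) = 61589*(-57798) = -3559721022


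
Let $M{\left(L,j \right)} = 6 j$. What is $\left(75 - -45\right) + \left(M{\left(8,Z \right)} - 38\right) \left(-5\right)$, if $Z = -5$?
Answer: $460$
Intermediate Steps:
$\left(75 - -45\right) + \left(M{\left(8,Z \right)} - 38\right) \left(-5\right) = \left(75 - -45\right) + \left(6 \left(-5\right) - 38\right) \left(-5\right) = \left(75 + 45\right) + \left(-30 - 38\right) \left(-5\right) = 120 - -340 = 120 + 340 = 460$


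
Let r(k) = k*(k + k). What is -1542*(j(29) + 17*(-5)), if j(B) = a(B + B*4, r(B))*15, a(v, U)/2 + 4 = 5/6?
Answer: 277560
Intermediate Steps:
r(k) = 2*k² (r(k) = k*(2*k) = 2*k²)
a(v, U) = -19/3 (a(v, U) = -8 + 2*(5/6) = -8 + 2*(5*(⅙)) = -8 + 2*(⅚) = -8 + 5/3 = -19/3)
j(B) = -95 (j(B) = -19/3*15 = -95)
-1542*(j(29) + 17*(-5)) = -1542*(-95 + 17*(-5)) = -1542*(-95 - 85) = -1542*(-180) = 277560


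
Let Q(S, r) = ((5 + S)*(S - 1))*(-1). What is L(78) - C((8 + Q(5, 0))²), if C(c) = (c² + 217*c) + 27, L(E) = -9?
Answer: -1270820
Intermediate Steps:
Q(S, r) = -(-1 + S)*(5 + S) (Q(S, r) = ((5 + S)*(-1 + S))*(-1) = ((-1 + S)*(5 + S))*(-1) = -(-1 + S)*(5 + S))
C(c) = 27 + c² + 217*c
L(78) - C((8 + Q(5, 0))²) = -9 - (27 + ((8 + (5 - 1*5² - 4*5))²)² + 217*(8 + (5 - 1*5² - 4*5))²) = -9 - (27 + ((8 + (5 - 1*25 - 20))²)² + 217*(8 + (5 - 1*25 - 20))²) = -9 - (27 + ((8 + (5 - 25 - 20))²)² + 217*(8 + (5 - 25 - 20))²) = -9 - (27 + ((8 - 40)²)² + 217*(8 - 40)²) = -9 - (27 + ((-32)²)² + 217*(-32)²) = -9 - (27 + 1024² + 217*1024) = -9 - (27 + 1048576 + 222208) = -9 - 1*1270811 = -9 - 1270811 = -1270820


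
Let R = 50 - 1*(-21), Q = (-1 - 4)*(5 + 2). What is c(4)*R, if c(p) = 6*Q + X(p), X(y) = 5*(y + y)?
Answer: -12070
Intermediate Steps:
Q = -35 (Q = -5*7 = -35)
X(y) = 10*y (X(y) = 5*(2*y) = 10*y)
c(p) = -210 + 10*p (c(p) = 6*(-35) + 10*p = -210 + 10*p)
R = 71 (R = 50 + 21 = 71)
c(4)*R = (-210 + 10*4)*71 = (-210 + 40)*71 = -170*71 = -12070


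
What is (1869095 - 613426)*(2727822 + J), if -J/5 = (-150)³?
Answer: 24614655897918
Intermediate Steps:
J = 16875000 (J = -5*(-150)³ = -5*(-3375000) = 16875000)
(1869095 - 613426)*(2727822 + J) = (1869095 - 613426)*(2727822 + 16875000) = 1255669*19602822 = 24614655897918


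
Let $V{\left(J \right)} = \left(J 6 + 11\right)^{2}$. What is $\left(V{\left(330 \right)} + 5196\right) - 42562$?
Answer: $3926715$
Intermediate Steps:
$V{\left(J \right)} = \left(11 + 6 J\right)^{2}$ ($V{\left(J \right)} = \left(6 J + 11\right)^{2} = \left(11 + 6 J\right)^{2}$)
$\left(V{\left(330 \right)} + 5196\right) - 42562 = \left(\left(11 + 6 \cdot 330\right)^{2} + 5196\right) - 42562 = \left(\left(11 + 1980\right)^{2} + 5196\right) - 42562 = \left(1991^{2} + 5196\right) - 42562 = \left(3964081 + 5196\right) - 42562 = 3969277 - 42562 = 3926715$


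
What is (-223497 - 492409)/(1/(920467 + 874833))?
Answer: -1285266041800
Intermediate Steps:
(-223497 - 492409)/(1/(920467 + 874833)) = -715906/(1/1795300) = -715906/1/1795300 = -715906*1795300 = -1285266041800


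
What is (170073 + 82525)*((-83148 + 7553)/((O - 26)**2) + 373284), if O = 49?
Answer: 49860733733318/529 ≈ 9.4255e+10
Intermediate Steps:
(170073 + 82525)*((-83148 + 7553)/((O - 26)**2) + 373284) = (170073 + 82525)*((-83148 + 7553)/((49 - 26)**2) + 373284) = 252598*(-75595/(23**2) + 373284) = 252598*(-75595/529 + 373284) = 252598*(197391641/529) = 49860733733318/529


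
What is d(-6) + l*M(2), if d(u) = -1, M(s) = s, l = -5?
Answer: -11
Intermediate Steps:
d(-6) + l*M(2) = -1 - 5*2 = -1 - 10 = -11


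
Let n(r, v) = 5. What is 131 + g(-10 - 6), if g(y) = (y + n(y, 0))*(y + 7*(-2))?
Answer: 461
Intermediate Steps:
g(y) = (-14 + y)*(5 + y) (g(y) = (y + 5)*(y + 7*(-2)) = (5 + y)*(y - 14) = (5 + y)*(-14 + y) = (-14 + y)*(5 + y))
131 + g(-10 - 6) = 131 + (-70 + (-10 - 6)² - 9*(-10 - 6)) = 131 + (-70 + (-16)² - 9*(-16)) = 131 + (-70 + 256 + 144) = 131 + 330 = 461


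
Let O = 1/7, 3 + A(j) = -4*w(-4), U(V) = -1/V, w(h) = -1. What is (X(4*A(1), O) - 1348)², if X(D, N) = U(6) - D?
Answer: 65820769/36 ≈ 1.8284e+6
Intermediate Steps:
A(j) = 1 (A(j) = -3 - 4*(-1) = -3 + 4 = 1)
O = ⅐ ≈ 0.14286
X(D, N) = -⅙ - D (X(D, N) = -1/6 - D = -1*⅙ - D = -⅙ - D)
(X(4*A(1), O) - 1348)² = ((-⅙ - 4) - 1348)² = (-25/6 - 1348)² = (-8113/6)² = 65820769/36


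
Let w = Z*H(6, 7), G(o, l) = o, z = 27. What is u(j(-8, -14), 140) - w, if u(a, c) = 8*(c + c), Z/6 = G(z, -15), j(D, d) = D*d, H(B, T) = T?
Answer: 1106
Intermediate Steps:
Z = 162 (Z = 6*27 = 162)
u(a, c) = 16*c (u(a, c) = 8*(2*c) = 16*c)
w = 1134 (w = 162*7 = 1134)
u(j(-8, -14), 140) - w = 16*140 - 1*1134 = 2240 - 1134 = 1106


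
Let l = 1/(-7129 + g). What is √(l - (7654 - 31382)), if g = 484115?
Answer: √5398491205959674/476986 ≈ 154.04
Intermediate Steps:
l = 1/476986 (l = 1/(-7129 + 484115) = 1/476986 ≈ 2.0965e-6)
√(l - (7654 - 31382)) = √(1/476986 - (7654 - 31382)) = √(1/476986 - 1*(-23728)) = √(1/476986 + 23728) = √(11317923809/476986) = √5398491205959674/476986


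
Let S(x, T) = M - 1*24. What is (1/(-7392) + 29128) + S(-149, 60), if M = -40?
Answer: 214841087/7392 ≈ 29064.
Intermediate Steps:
S(x, T) = -64 (S(x, T) = -40 - 1*24 = -40 - 24 = -64)
(1/(-7392) + 29128) + S(-149, 60) = (1/(-7392) + 29128) - 64 = (-1/7392 + 29128) - 64 = 215314175/7392 - 64 = 214841087/7392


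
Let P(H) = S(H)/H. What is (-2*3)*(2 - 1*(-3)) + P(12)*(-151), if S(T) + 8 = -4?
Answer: 121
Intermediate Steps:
S(T) = -12 (S(T) = -8 - 4 = -12)
P(H) = -12/H
(-2*3)*(2 - 1*(-3)) + P(12)*(-151) = (-2*3)*(2 - 1*(-3)) - 12/12*(-151) = -6*(2 + 3) - 12*1/12*(-151) = -6*5 - 1*(-151) = -30 + 151 = 121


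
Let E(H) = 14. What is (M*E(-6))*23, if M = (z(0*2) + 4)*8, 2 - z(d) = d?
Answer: 15456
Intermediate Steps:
z(d) = 2 - d
M = 48 (M = ((2 - 0*2) + 4)*8 = ((2 - 1*0) + 4)*8 = ((2 + 0) + 4)*8 = (2 + 4)*8 = 6*8 = 48)
(M*E(-6))*23 = (48*14)*23 = 672*23 = 15456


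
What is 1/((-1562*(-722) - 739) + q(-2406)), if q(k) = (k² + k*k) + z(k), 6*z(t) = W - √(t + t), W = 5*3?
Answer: 152456394/1936912672625207 + 4*I*√1203/1936912672625207 ≈ 7.8711e-8 + 7.1628e-14*I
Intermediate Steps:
W = 15
z(t) = 5/2 - √2*√t/6 (z(t) = (15 - √(t + t))/6 = (15 - √(2*t))/6 = (15 - √2*√t)/6 = 5/2 - √2*√t/6)
q(k) = 5/2 + 2*k² - √2*√k/6 (q(k) = (k² + k*k) + (5/2 - √2*√k/6) = (k² + k²) + (5/2 - √2*√k/6) = 2*k² + (5/2 - √2*√k/6) = 5/2 + 2*k² - √2*√k/6)
1/((-1562*(-722) - 739) + q(-2406)) = 1/((-1562*(-722) - 739) + (5/2 + 2*(-2406)² - √2*√(-2406)/6)) = 1/((1127764 - 739) + (5/2 + 2*5788836 - √2*I*√2406/6)) = 1/(1127025 + (5/2 + 11577672 - I*√1203/3)) = 1/(1127025 + (23155349/2 - I*√1203/3)) = 1/(25409399/2 - I*√1203/3)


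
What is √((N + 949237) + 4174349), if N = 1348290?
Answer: 2*√1617969 ≈ 2544.0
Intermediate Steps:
√((N + 949237) + 4174349) = √((1348290 + 949237) + 4174349) = √(2297527 + 4174349) = √6471876 = 2*√1617969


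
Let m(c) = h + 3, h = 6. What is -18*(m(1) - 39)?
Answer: 540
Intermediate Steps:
m(c) = 9 (m(c) = 6 + 3 = 9)
-18*(m(1) - 39) = -18*(9 - 39) = -18*(-30) = 540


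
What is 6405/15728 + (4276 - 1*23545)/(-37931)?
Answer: 546010887/596578768 ≈ 0.91524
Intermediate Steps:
6405/15728 + (4276 - 1*23545)/(-37931) = 6405*(1/15728) + (4276 - 23545)*(-1/37931) = 6405/15728 - 19269*(-1/37931) = 6405/15728 + 19269/37931 = 546010887/596578768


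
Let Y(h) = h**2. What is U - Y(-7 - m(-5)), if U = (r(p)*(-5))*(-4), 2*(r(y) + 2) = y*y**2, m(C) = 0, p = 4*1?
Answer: 551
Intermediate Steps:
p = 4
r(y) = -2 + y**3/2 (r(y) = -2 + (y*y**2)/2 = -2 + y**3/2)
U = 600 (U = ((-2 + (1/2)*4**3)*(-5))*(-4) = ((-2 + (1/2)*64)*(-5))*(-4) = ((-2 + 32)*(-5))*(-4) = (30*(-5))*(-4) = -150*(-4) = 600)
U - Y(-7 - m(-5)) = 600 - (-7 - 1*0)**2 = 600 - (-7 + 0)**2 = 600 - 1*(-7)**2 = 600 - 1*49 = 600 - 49 = 551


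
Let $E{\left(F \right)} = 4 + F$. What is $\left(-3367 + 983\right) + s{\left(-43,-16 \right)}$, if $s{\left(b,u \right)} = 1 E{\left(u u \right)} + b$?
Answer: $-2167$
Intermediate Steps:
$s{\left(b,u \right)} = 4 + b + u^{2}$ ($s{\left(b,u \right)} = 1 \left(4 + u u\right) + b = 1 \left(4 + u^{2}\right) + b = \left(4 + u^{2}\right) + b = 4 + b + u^{2}$)
$\left(-3367 + 983\right) + s{\left(-43,-16 \right)} = \left(-3367 + 983\right) + \left(4 - 43 + \left(-16\right)^{2}\right) = -2384 + \left(4 - 43 + 256\right) = -2384 + 217 = -2167$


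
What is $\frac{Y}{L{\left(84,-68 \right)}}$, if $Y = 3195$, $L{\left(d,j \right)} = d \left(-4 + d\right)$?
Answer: $\frac{213}{448} \approx 0.47545$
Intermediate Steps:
$\frac{Y}{L{\left(84,-68 \right)}} = \frac{3195}{84 \left(-4 + 84\right)} = \frac{3195}{84 \cdot 80} = \frac{3195}{6720} = 3195 \cdot \frac{1}{6720} = \frac{213}{448}$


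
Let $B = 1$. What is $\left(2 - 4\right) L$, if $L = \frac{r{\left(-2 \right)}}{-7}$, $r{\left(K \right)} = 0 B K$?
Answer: $0$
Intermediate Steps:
$r{\left(K \right)} = 0$ ($r{\left(K \right)} = 0 \cdot 1 K = 0 K = 0$)
$L = 0$ ($L = \frac{0}{-7} = 0 \left(- \frac{1}{7}\right) = 0$)
$\left(2 - 4\right) L = \left(2 - 4\right) 0 = \left(-2\right) 0 = 0$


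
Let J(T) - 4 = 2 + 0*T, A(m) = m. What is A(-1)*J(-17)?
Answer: -6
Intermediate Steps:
J(T) = 6 (J(T) = 4 + (2 + 0*T) = 4 + (2 + 0) = 4 + 2 = 6)
A(-1)*J(-17) = -1*6 = -6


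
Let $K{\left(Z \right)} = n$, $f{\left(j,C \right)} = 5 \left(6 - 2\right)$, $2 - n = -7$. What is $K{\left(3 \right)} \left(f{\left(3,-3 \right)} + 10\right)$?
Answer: $270$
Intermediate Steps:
$n = 9$ ($n = 2 - -7 = 2 + 7 = 9$)
$f{\left(j,C \right)} = 20$ ($f{\left(j,C \right)} = 5 \cdot 4 = 20$)
$K{\left(Z \right)} = 9$
$K{\left(3 \right)} \left(f{\left(3,-3 \right)} + 10\right) = 9 \left(20 + 10\right) = 9 \cdot 30 = 270$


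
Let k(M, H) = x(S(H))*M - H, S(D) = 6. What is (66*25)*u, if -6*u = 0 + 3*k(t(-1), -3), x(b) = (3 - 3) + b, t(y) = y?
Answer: 2475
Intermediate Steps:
x(b) = b (x(b) = 0 + b = b)
k(M, H) = -H + 6*M (k(M, H) = 6*M - H = -H + 6*M)
u = 3/2 (u = -(0 + 3*(-1*(-3) + 6*(-1)))/6 = -(0 + 3*(3 - 6))/6 = -(0 + 3*(-3))/6 = -(0 - 9)/6 = -1/6*(-9) = 3/2 ≈ 1.5000)
(66*25)*u = (66*25)*(3/2) = 1650*(3/2) = 2475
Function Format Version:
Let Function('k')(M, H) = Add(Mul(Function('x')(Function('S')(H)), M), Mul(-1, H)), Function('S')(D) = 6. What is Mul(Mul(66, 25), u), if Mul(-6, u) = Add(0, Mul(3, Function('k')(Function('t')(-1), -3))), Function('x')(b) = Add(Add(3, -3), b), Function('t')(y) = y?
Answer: 2475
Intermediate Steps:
Function('x')(b) = b (Function('x')(b) = Add(0, b) = b)
Function('k')(M, H) = Add(Mul(-1, H), Mul(6, M)) (Function('k')(M, H) = Add(Mul(6, M), Mul(-1, H)) = Add(Mul(-1, H), Mul(6, M)))
u = Rational(3, 2) (u = Mul(Rational(-1, 6), Add(0, Mul(3, Add(Mul(-1, -3), Mul(6, -1))))) = Mul(Rational(-1, 6), Add(0, Mul(3, Add(3, -6)))) = Mul(Rational(-1, 6), Add(0, Mul(3, -3))) = Mul(Rational(-1, 6), Add(0, -9)) = Mul(Rational(-1, 6), -9) = Rational(3, 2) ≈ 1.5000)
Mul(Mul(66, 25), u) = Mul(Mul(66, 25), Rational(3, 2)) = Mul(1650, Rational(3, 2)) = 2475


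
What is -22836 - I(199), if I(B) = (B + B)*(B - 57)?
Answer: -79352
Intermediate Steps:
I(B) = 2*B*(-57 + B) (I(B) = (2*B)*(-57 + B) = 2*B*(-57 + B))
-22836 - I(199) = -22836 - 2*199*(-57 + 199) = -22836 - 2*199*142 = -22836 - 1*56516 = -22836 - 56516 = -79352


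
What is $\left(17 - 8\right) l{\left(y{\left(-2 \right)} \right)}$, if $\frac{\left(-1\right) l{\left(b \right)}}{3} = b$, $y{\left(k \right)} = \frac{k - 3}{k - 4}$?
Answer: $- \frac{45}{2} \approx -22.5$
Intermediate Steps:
$y{\left(k \right)} = \frac{-3 + k}{-4 + k}$
$l{\left(b \right)} = - 3 b$
$\left(17 - 8\right) l{\left(y{\left(-2 \right)} \right)} = \left(17 - 8\right) \left(- 3 \frac{-3 - 2}{-4 - 2}\right) = 9 \left(- 3 \frac{1}{-6} \left(-5\right)\right) = 9 \left(- 3 \left(\left(- \frac{1}{6}\right) \left(-5\right)\right)\right) = 9 \left(\left(-3\right) \frac{5}{6}\right) = 9 \left(- \frac{5}{2}\right) = - \frac{45}{2}$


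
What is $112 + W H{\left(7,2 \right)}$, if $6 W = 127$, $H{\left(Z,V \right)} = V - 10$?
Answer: $- \frac{172}{3} \approx -57.333$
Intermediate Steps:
$H{\left(Z,V \right)} = -10 + V$
$W = \frac{127}{6}$ ($W = \frac{1}{6} \cdot 127 = \frac{127}{6} \approx 21.167$)
$112 + W H{\left(7,2 \right)} = 112 + \frac{127 \left(-10 + 2\right)}{6} = 112 + \frac{127}{6} \left(-8\right) = 112 - \frac{508}{3} = - \frac{172}{3}$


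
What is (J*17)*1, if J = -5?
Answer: -85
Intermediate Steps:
(J*17)*1 = -5*17*1 = -85*1 = -85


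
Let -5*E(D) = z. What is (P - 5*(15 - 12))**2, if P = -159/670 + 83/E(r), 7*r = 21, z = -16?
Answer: 3289366609/28729600 ≈ 114.49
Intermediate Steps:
r = 3 (r = (1/7)*21 = 3)
E(D) = 16/5 (E(D) = -1/5*(-16) = 16/5)
P = 137753/5360 (P = -159/670 + 83/(16/5) = -159*1/670 + 83*(5/16) = -159/670 + 415/16 = 137753/5360 ≈ 25.700)
(P - 5*(15 - 12))**2 = (137753/5360 - 5*(15 - 12))**2 = (137753/5360 - 5*3)**2 = (137753/5360 - 15)**2 = (57353/5360)**2 = 3289366609/28729600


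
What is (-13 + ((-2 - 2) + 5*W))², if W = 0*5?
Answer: 289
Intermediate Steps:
W = 0
(-13 + ((-2 - 2) + 5*W))² = (-13 + ((-2 - 2) + 5*0))² = (-13 + (-4 + 0))² = (-13 - 4)² = (-17)² = 289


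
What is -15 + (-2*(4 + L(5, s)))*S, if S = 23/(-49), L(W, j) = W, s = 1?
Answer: -321/49 ≈ -6.5510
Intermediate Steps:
S = -23/49 (S = 23*(-1/49) = -23/49 ≈ -0.46939)
-15 + (-2*(4 + L(5, s)))*S = -15 - 2*(4 + 5)*(-23/49) = -15 - 2*9*(-23/49) = -15 - 18*(-23/49) = -15 + 414/49 = -321/49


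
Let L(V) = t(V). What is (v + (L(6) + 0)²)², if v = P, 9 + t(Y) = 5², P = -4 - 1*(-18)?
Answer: 72900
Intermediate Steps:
P = 14 (P = -4 + 18 = 14)
t(Y) = 16 (t(Y) = -9 + 5² = -9 + 25 = 16)
L(V) = 16
v = 14
(v + (L(6) + 0)²)² = (14 + (16 + 0)²)² = (14 + 16²)² = (14 + 256)² = 270² = 72900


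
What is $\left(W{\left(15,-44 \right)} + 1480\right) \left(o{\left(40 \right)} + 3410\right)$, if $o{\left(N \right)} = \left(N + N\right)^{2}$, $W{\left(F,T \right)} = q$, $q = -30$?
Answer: $14224500$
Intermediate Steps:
$W{\left(F,T \right)} = -30$
$o{\left(N \right)} = 4 N^{2}$ ($o{\left(N \right)} = \left(2 N\right)^{2} = 4 N^{2}$)
$\left(W{\left(15,-44 \right)} + 1480\right) \left(o{\left(40 \right)} + 3410\right) = \left(-30 + 1480\right) \left(4 \cdot 40^{2} + 3410\right) = 1450 \left(4 \cdot 1600 + 3410\right) = 1450 \left(6400 + 3410\right) = 1450 \cdot 9810 = 14224500$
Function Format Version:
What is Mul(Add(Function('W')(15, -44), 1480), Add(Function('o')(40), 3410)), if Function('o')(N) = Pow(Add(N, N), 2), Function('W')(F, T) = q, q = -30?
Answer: 14224500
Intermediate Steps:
Function('W')(F, T) = -30
Function('o')(N) = Mul(4, Pow(N, 2)) (Function('o')(N) = Pow(Mul(2, N), 2) = Mul(4, Pow(N, 2)))
Mul(Add(Function('W')(15, -44), 1480), Add(Function('o')(40), 3410)) = Mul(Add(-30, 1480), Add(Mul(4, Pow(40, 2)), 3410)) = Mul(1450, Add(Mul(4, 1600), 3410)) = Mul(1450, Add(6400, 3410)) = Mul(1450, 9810) = 14224500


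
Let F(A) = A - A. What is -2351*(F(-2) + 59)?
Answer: -138709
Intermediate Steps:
F(A) = 0
-2351*(F(-2) + 59) = -2351*(0 + 59) = -2351*59 = -138709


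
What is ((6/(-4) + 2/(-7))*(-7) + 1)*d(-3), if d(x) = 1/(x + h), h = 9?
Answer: 9/4 ≈ 2.2500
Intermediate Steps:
d(x) = 1/(9 + x) (d(x) = 1/(x + 9) = 1/(9 + x))
((6/(-4) + 2/(-7))*(-7) + 1)*d(-3) = ((6/(-4) + 2/(-7))*(-7) + 1)/(9 - 3) = ((6*(-¼) + 2*(-⅐))*(-7) + 1)/6 = ((-3/2 - 2/7)*(-7) + 1)*(⅙) = (-25/14*(-7) + 1)*(⅙) = (25/2 + 1)*(⅙) = (27/2)*(⅙) = 9/4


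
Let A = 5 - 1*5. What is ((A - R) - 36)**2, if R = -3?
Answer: 1089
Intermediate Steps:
A = 0 (A = 5 - 5 = 0)
((A - R) - 36)**2 = ((0 - 1*(-3)) - 36)**2 = ((0 + 3) - 36)**2 = (3 - 36)**2 = (-33)**2 = 1089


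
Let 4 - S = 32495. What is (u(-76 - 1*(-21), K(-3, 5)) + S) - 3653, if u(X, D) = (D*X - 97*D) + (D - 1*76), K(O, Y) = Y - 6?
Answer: -36069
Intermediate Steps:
S = -32491 (S = 4 - 1*32495 = 4 - 32495 = -32491)
K(O, Y) = -6 + Y
u(X, D) = -76 - 96*D + D*X (u(X, D) = (-97*D + D*X) + (D - 76) = (-97*D + D*X) + (-76 + D) = -76 - 96*D + D*X)
(u(-76 - 1*(-21), K(-3, 5)) + S) - 3653 = ((-76 - 96*(-6 + 5) + (-6 + 5)*(-76 - 1*(-21))) - 32491) - 3653 = ((-76 - 96*(-1) - (-76 + 21)) - 32491) - 3653 = ((-76 + 96 - 1*(-55)) - 32491) - 3653 = ((-76 + 96 + 55) - 32491) - 3653 = (75 - 32491) - 3653 = -32416 - 3653 = -36069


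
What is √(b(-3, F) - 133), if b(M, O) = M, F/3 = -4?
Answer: 2*I*√34 ≈ 11.662*I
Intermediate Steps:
F = -12 (F = 3*(-4) = -12)
√(b(-3, F) - 133) = √(-3 - 133) = √(-136) = 2*I*√34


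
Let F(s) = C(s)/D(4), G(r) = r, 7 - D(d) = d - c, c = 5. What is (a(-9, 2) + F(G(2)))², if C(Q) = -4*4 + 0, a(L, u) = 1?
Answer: 1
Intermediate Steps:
C(Q) = -16 (C(Q) = -16 + 0 = -16)
D(d) = 12 - d (D(d) = 7 - (d - 1*5) = 7 - (d - 5) = 7 - (-5 + d) = 7 + (5 - d) = 12 - d)
F(s) = -2 (F(s) = -16/(12 - 1*4) = -16/(12 - 4) = -16/8 = -16*⅛ = -2)
(a(-9, 2) + F(G(2)))² = (1 - 2)² = (-1)² = 1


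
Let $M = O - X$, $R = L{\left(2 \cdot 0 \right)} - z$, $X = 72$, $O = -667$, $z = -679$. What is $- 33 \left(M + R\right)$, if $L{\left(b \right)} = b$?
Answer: $1980$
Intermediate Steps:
$R = 679$ ($R = 2 \cdot 0 - -679 = 0 + 679 = 679$)
$M = -739$ ($M = -667 - 72 = -739$)
$- 33 \left(M + R\right) = - 33 \left(-739 + 679\right) = \left(-33\right) \left(-60\right) = 1980$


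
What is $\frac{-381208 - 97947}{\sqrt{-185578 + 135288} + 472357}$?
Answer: $- \frac{226332218335}{223121185739} + \frac{479155 i \sqrt{50290}}{223121185739} \approx -1.0144 + 0.00048159 i$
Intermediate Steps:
$\frac{-381208 - 97947}{\sqrt{-185578 + 135288} + 472357} = - \frac{479155}{\sqrt{-50290} + 472357} = - \frac{479155}{i \sqrt{50290} + 472357} = - \frac{479155}{472357 + i \sqrt{50290}}$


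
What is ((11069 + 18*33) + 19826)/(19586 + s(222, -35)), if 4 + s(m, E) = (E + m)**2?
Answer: 31489/54551 ≈ 0.57724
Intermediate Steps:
s(m, E) = -4 + (E + m)**2
((11069 + 18*33) + 19826)/(19586 + s(222, -35)) = ((11069 + 18*33) + 19826)/(19586 + (-4 + (-35 + 222)**2)) = ((11069 + 594) + 19826)/(19586 + (-4 + 187**2)) = (11663 + 19826)/(19586 + (-4 + 34969)) = 31489/(19586 + 34965) = 31489/54551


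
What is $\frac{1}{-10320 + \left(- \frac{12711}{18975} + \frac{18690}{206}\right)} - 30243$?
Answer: $- \frac{201556025193973}{6664551286} \approx -30243.0$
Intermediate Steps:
$\frac{1}{-10320 + \left(- \frac{12711}{18975} + \frac{18690}{206}\right)} - 30243 = \frac{1}{-10320 + \left(\left(-12711\right) \frac{1}{18975} + 18690 \cdot \frac{1}{206}\right)} - 30243 = \frac{1}{-10320 + \left(- \frac{4237}{6325} + \frac{9345}{103}\right)} - 30243 = \frac{1}{-10320 + \frac{58670714}{651475}} - 30243 = \frac{1}{- \frac{6664551286}{651475}} - 30243 = - \frac{651475}{6664551286} - 30243 = - \frac{201556025193973}{6664551286}$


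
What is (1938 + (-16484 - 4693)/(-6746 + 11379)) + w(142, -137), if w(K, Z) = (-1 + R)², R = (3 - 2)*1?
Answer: 8957577/4633 ≈ 1933.4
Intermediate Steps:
R = 1 (R = 1*1 = 1)
w(K, Z) = 0 (w(K, Z) = (-1 + 1)² = 0² = 0)
(1938 + (-16484 - 4693)/(-6746 + 11379)) + w(142, -137) = (1938 + (-16484 - 4693)/(-6746 + 11379)) + 0 = (1938 - 21177/4633) + 0 = 8957577/4633 + 0 = 8957577/4633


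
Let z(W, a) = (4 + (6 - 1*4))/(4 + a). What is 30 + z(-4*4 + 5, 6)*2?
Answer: 156/5 ≈ 31.200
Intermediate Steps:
z(W, a) = 6/(4 + a) (z(W, a) = (4 + (6 - 4))/(4 + a) = (4 + 2)/(4 + a) = 6/(4 + a))
30 + z(-4*4 + 5, 6)*2 = 30 + (6/(4 + 6))*2 = 30 + (6/10)*2 = 30 + (6*(⅒))*2 = 30 + (⅗)*2 = 30 + 6/5 = 156/5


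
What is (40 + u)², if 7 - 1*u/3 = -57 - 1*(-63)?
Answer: 1849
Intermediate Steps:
u = 3 (u = 21 - 3*(-57 - 1*(-63)) = 21 - 3*(-57 + 63) = 21 - 3*6 = 21 - 18 = 3)
(40 + u)² = (40 + 3)² = 43² = 1849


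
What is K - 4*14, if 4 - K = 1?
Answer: -53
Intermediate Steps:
K = 3 (K = 4 - 1*1 = 4 - 1 = 3)
K - 4*14 = 3 - 4*14 = 3 - 56 = -53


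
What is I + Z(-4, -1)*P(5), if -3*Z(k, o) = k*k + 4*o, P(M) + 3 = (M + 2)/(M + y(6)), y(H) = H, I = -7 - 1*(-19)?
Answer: 236/11 ≈ 21.455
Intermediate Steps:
I = 12 (I = -7 + 19 = 12)
P(M) = -3 + (2 + M)/(6 + M) (P(M) = -3 + (M + 2)/(M + 6) = -3 + (2 + M)/(6 + M))
Z(k, o) = -4*o/3 - k**2/3 (Z(k, o) = -(k*k + 4*o)/3 = -(k**2 + 4*o)/3 = -4*o/3 - k**2/3)
I + Z(-4, -1)*P(5) = 12 + (-4/3*(-1) - 1/3*(-4)**2)*(2*(-8 - 1*5)/(6 + 5)) = 12 + (4/3 - 1/3*16)*(2*(-8 - 5)/11) = 12 + (4/3 - 16/3)*(2*(1/11)*(-13)) = 12 - 4*(-26/11) = 12 + 104/11 = 236/11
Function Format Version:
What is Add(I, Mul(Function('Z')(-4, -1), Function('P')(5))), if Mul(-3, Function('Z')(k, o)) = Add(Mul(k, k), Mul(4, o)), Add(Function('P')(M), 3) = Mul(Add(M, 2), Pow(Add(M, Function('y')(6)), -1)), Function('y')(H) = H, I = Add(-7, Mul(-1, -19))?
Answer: Rational(236, 11) ≈ 21.455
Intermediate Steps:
I = 12 (I = Add(-7, 19) = 12)
Function('P')(M) = Add(-3, Mul(Pow(Add(6, M), -1), Add(2, M))) (Function('P')(M) = Add(-3, Mul(Add(M, 2), Pow(Add(M, 6), -1))) = Add(-3, Mul(Add(2, M), Pow(Add(6, M), -1))) = Add(-3, Mul(Pow(Add(6, M), -1), Add(2, M))))
Function('Z')(k, o) = Add(Mul(Rational(-4, 3), o), Mul(Rational(-1, 3), Pow(k, 2))) (Function('Z')(k, o) = Mul(Rational(-1, 3), Add(Mul(k, k), Mul(4, o))) = Mul(Rational(-1, 3), Add(Pow(k, 2), Mul(4, o))) = Add(Mul(Rational(-4, 3), o), Mul(Rational(-1, 3), Pow(k, 2))))
Add(I, Mul(Function('Z')(-4, -1), Function('P')(5))) = Add(12, Mul(Add(Mul(Rational(-4, 3), -1), Mul(Rational(-1, 3), Pow(-4, 2))), Mul(2, Pow(Add(6, 5), -1), Add(-8, Mul(-1, 5))))) = Add(12, Mul(Add(Rational(4, 3), Mul(Rational(-1, 3), 16)), Mul(2, Pow(11, -1), Add(-8, -5)))) = Add(12, Mul(Add(Rational(4, 3), Rational(-16, 3)), Mul(2, Rational(1, 11), -13))) = Add(12, Mul(-4, Rational(-26, 11))) = Add(12, Rational(104, 11)) = Rational(236, 11)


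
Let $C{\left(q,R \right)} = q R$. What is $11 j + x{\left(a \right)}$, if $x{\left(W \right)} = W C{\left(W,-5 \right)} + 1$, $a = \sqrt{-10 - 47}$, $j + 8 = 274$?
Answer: $3212$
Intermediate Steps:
$j = 266$ ($j = -8 + 274 = 266$)
$C{\left(q,R \right)} = R q$
$a = i \sqrt{57}$ ($a = \sqrt{-57} = i \sqrt{57} \approx 7.5498 i$)
$x{\left(W \right)} = 1 - 5 W^{2}$ ($x{\left(W \right)} = W \left(- 5 W\right) + 1 = - 5 W^{2} + 1 = 1 - 5 W^{2}$)
$11 j + x{\left(a \right)} = 11 \cdot 266 - \left(-1 + 5 \left(i \sqrt{57}\right)^{2}\right) = 2926 + \left(1 - -285\right) = 2926 + \left(1 + 285\right) = 2926 + 286 = 3212$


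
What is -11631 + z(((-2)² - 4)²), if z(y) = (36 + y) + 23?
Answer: -11572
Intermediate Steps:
z(y) = 59 + y
-11631 + z(((-2)² - 4)²) = -11631 + (59 + ((-2)² - 4)²) = -11631 + (59 + (4 - 4)²) = -11631 + (59 + 0²) = -11631 + (59 + 0) = -11631 + 59 = -11572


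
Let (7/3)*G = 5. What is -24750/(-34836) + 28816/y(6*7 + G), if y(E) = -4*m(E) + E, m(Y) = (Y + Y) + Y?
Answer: -1157118997/19734594 ≈ -58.634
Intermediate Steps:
G = 15/7 (G = (3/7)*5 = 15/7 ≈ 2.1429)
m(Y) = 3*Y (m(Y) = 2*Y + Y = 3*Y)
y(E) = -11*E (y(E) = -12*E + E = -11*E)
-24750/(-34836) + 28816/y(6*7 + G) = -24750/(-34836) + 28816/((-11*(6*7 + 15/7))) = -24750*(-1/34836) + 28816/((-11*(42 + 15/7))) = 4125/5806 + 28816/((-11*309/7)) = 4125/5806 + 28816/(-3399/7) = 4125/5806 + 28816*(-7/3399) = 4125/5806 - 201712/3399 = -1157118997/19734594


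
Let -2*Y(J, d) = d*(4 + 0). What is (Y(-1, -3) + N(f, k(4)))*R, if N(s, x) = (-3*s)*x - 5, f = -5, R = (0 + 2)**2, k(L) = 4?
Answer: 244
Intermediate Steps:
Y(J, d) = -2*d (Y(J, d) = -d*(4 + 0)/2 = -d*4/2 = -2*d)
R = 4 (R = 2**2 = 4)
N(s, x) = -5 - 3*s*x (N(s, x) = -3*s*x - 5 = -5 - 3*s*x)
(Y(-1, -3) + N(f, k(4)))*R = (-2*(-3) + (-5 - 3*(-5)*4))*4 = (6 + (-5 + 60))*4 = (6 + 55)*4 = 61*4 = 244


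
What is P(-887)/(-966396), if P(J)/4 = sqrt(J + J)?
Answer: -I*sqrt(1774)/241599 ≈ -0.00017433*I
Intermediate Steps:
P(J) = 4*sqrt(2)*sqrt(J) (P(J) = 4*sqrt(J + J) = 4*sqrt(2*J) = 4*(sqrt(2)*sqrt(J)) = 4*sqrt(2)*sqrt(J))
P(-887)/(-966396) = (4*sqrt(2)*sqrt(-887))/(-966396) = (4*sqrt(2)*(I*sqrt(887)))*(-1/966396) = (4*I*sqrt(1774))*(-1/966396) = -I*sqrt(1774)/241599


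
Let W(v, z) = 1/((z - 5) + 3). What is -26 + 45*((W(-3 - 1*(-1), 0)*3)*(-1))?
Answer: 83/2 ≈ 41.500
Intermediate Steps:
W(v, z) = 1/(-2 + z) (W(v, z) = 1/((-5 + z) + 3) = 1/(-2 + z))
-26 + 45*((W(-3 - 1*(-1), 0)*3)*(-1)) = -26 + 45*((3/(-2 + 0))*(-1)) = -26 + 45*((3/(-2))*(-1)) = -26 + 45*(-½*3*(-1)) = -26 + 45*(-3/2*(-1)) = -26 + 45*(3/2) = -26 + 135/2 = 83/2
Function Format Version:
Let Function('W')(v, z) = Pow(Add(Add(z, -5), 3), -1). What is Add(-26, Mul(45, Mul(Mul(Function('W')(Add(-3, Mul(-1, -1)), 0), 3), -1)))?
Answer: Rational(83, 2) ≈ 41.500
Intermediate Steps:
Function('W')(v, z) = Pow(Add(-2, z), -1) (Function('W')(v, z) = Pow(Add(Add(-5, z), 3), -1) = Pow(Add(-2, z), -1))
Add(-26, Mul(45, Mul(Mul(Function('W')(Add(-3, Mul(-1, -1)), 0), 3), -1))) = Add(-26, Mul(45, Mul(Mul(Pow(Add(-2, 0), -1), 3), -1))) = Add(-26, Mul(45, Mul(Mul(Pow(-2, -1), 3), -1))) = Add(-26, Mul(45, Mul(Mul(Rational(-1, 2), 3), -1))) = Add(-26, Mul(45, Mul(Rational(-3, 2), -1))) = Add(-26, Mul(45, Rational(3, 2))) = Add(-26, Rational(135, 2)) = Rational(83, 2)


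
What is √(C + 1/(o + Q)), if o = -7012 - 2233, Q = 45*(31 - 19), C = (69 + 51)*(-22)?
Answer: I*√200051354705/8705 ≈ 51.381*I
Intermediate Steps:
C = -2640 (C = 120*(-22) = -2640)
Q = 540 (Q = 45*12 = 540)
o = -9245
√(C + 1/(o + Q)) = √(-2640 + 1/(-9245 + 540)) = √(-2640 + 1/(-8705)) = √(-2640 - 1/8705) = √(-22981201/8705) = I*√200051354705/8705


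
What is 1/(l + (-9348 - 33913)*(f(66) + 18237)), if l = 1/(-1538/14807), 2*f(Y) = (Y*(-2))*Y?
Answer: -1538/923578152065 ≈ -1.6653e-9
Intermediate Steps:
f(Y) = -Y² (f(Y) = ((Y*(-2))*Y)/2 = ((-2*Y)*Y)/2 = (-2*Y²)/2 = -Y²)
l = -14807/1538 (l = 1/(-1538*1/14807) = 1/(-1538/14807) = -14807/1538 ≈ -9.6274)
1/(l + (-9348 - 33913)*(f(66) + 18237)) = 1/(-14807/1538 + (-9348 - 33913)*(-1*66² + 18237)) = 1/(-14807/1538 - 43261*(-1*4356 + 18237)) = 1/(-14807/1538 - 43261*(-4356 + 18237)) = 1/(-14807/1538 - 43261*13881) = 1/(-14807/1538 - 600505941) = 1/(-923578152065/1538) = -1538/923578152065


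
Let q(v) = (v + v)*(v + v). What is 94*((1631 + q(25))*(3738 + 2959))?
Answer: 2600538858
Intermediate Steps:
q(v) = 4*v² (q(v) = (2*v)*(2*v) = 4*v²)
94*((1631 + q(25))*(3738 + 2959)) = 94*((1631 + 4*25²)*(3738 + 2959)) = 94*((1631 + 4*625)*6697) = 94*((1631 + 2500)*6697) = 94*(4131*6697) = 94*27665307 = 2600538858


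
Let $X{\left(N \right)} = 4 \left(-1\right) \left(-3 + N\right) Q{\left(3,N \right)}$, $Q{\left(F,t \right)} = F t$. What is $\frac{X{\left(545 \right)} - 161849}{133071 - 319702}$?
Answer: $\frac{3706529}{186631} \approx 19.86$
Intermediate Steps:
$X{\left(N \right)} = - 12 N \left(-3 + N\right)$ ($X{\left(N \right)} = 4 \left(-1\right) \left(-3 + N\right) 3 N = - 4 \cdot 3 N \left(-3 + N\right) = - 12 N \left(-3 + N\right)$)
$\frac{X{\left(545 \right)} - 161849}{133071 - 319702} = \frac{12 \cdot 545 \left(3 - 545\right) - 161849}{133071 - 319702} = \frac{12 \cdot 545 \left(3 - 545\right) - 161849}{-186631} = \left(12 \cdot 545 \left(-542\right) - 161849\right) \left(- \frac{1}{186631}\right) = \left(-3544680 - 161849\right) \left(- \frac{1}{186631}\right) = \left(-3706529\right) \left(- \frac{1}{186631}\right) = \frac{3706529}{186631}$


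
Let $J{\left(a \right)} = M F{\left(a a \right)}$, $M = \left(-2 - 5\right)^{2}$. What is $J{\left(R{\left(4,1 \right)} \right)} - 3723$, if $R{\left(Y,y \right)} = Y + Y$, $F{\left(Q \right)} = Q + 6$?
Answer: $-293$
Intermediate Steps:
$F{\left(Q \right)} = 6 + Q$
$R{\left(Y,y \right)} = 2 Y$
$M = 49$ ($M = \left(-7\right)^{2} = 49$)
$J{\left(a \right)} = 294 + 49 a^{2}$ ($J{\left(a \right)} = 49 \left(6 + a a\right) = 49 \left(6 + a^{2}\right) = 294 + 49 a^{2}$)
$J{\left(R{\left(4,1 \right)} \right)} - 3723 = \left(294 + 49 \left(2 \cdot 4\right)^{2}\right) - 3723 = \left(294 + 49 \cdot 8^{2}\right) - 3723 = \left(294 + 49 \cdot 64\right) - 3723 = \left(294 + 3136\right) - 3723 = 3430 - 3723 = -293$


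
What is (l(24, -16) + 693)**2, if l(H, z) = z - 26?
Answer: 423801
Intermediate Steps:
l(H, z) = -26 + z
(l(24, -16) + 693)**2 = ((-26 - 16) + 693)**2 = (-42 + 693)**2 = 651**2 = 423801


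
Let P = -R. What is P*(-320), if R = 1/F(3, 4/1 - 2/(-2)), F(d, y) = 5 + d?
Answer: 40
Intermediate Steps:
R = 1/8 (R = 1/(5 + 3) = 1/8 ≈ 0.12500)
P = -1/8 (P = -1*1/8 = -1/8 ≈ -0.12500)
P*(-320) = -1/8*(-320) = 40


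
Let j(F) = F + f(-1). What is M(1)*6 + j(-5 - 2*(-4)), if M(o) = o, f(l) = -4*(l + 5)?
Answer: -7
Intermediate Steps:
f(l) = -20 - 4*l (f(l) = -4*(5 + l) = -20 - 4*l)
j(F) = -16 + F (j(F) = F + (-20 - 4*(-1)) = F + (-20 + 4) = F - 16 = -16 + F)
M(1)*6 + j(-5 - 2*(-4)) = 1*6 + (-16 + (-5 - 2*(-4))) = 6 + (-16 + (-5 + 8)) = 6 + (-16 + 3) = 6 - 13 = -7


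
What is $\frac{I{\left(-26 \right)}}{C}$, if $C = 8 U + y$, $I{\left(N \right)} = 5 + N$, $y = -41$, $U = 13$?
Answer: $- \frac{1}{3} \approx -0.33333$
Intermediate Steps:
$C = 63$ ($C = 8 \cdot 13 - 41 = 104 - 41 = 63$)
$\frac{I{\left(-26 \right)}}{C} = \frac{5 - 26}{63} = \left(-21\right) \frac{1}{63} = - \frac{1}{3}$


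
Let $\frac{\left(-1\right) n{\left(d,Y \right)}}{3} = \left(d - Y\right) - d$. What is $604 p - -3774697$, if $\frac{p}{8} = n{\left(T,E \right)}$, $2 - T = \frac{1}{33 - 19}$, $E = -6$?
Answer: $3687721$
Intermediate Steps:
$T = \frac{27}{14}$ ($T = 2 - \frac{1}{33 - 19} = 2 - \frac{1}{14} = \frac{27}{14} \approx 1.9286$)
$n{\left(d,Y \right)} = 3 Y$ ($n{\left(d,Y \right)} = - 3 \left(\left(d - Y\right) - d\right) = - 3 \left(- Y\right) = 3 Y$)
$p = -144$ ($p = 8 \cdot 3 \left(-6\right) = 8 \left(-18\right) = -144$)
$604 p - -3774697 = 604 \left(-144\right) - -3774697 = -86976 + 3774697 = 3687721$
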